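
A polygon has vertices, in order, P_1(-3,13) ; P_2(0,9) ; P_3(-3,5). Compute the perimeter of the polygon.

18

|P_1P_2| = √((3)² + (-4)²) = √25 = 5
|P_2P_3| = √((-3)² + (-4)²) = √25 = 5
|P_3P_1| = √((0)² + (8)²) = √64 = 8
Perimeter = 5 + 5 + 8 = 18.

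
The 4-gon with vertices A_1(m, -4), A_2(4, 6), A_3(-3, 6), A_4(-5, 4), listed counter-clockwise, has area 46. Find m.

-2

The doubled signed area Σ (x_i y_{i+1} − x_{i+1} y_i) is linear in m.
With m=0 it equals 96; the coefficient of m is 2 (from the two edges through A_1).
So 2·m + 96 = 2·46 = 92 ⇒ m = -2.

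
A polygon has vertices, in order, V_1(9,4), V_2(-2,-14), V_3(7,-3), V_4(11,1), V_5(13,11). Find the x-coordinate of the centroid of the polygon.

Apply the shoelace formula. First the cross-terms c_i = x_i·y_{i+1} − x_{i+1}·y_i:
  -118, 104, 40, 108, -47  ⇒  2A = 87, A = 43.5.
Then Σ (x_i + x_{i+1})·c_i = 1972, so x̄ = 1972 / (6·43.5) = 68/9.

68/9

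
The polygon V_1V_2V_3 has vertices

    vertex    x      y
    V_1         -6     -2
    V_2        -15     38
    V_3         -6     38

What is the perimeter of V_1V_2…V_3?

|V_1V_2| = √((-9)² + (40)²) = √1681 = 41
|V_2V_3| = √((9)² + (0)²) = √81 = 9
|V_3V_1| = √((0)² + (-40)²) = √1600 = 40
Perimeter = 41 + 9 + 40 = 90.

90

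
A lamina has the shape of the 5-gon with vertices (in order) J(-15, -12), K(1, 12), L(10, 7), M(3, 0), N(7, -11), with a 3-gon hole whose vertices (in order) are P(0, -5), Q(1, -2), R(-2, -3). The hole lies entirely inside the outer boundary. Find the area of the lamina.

288

Outer boundary:
Apply the shoelace formula: 2A = Σ (x_i·y_{i+1} − x_{i+1}·y_i), indices taken mod 5.
Cross-terms: -168, -113, -21, -33, -249  ⇒  Σ = -584
Area = |Σ|/2 = 292.
Hole:
P→Q: (0)(-2) − (1)(-5) = 5
Q→R: (1)(-3) − (-2)(-2) = -7
R→P: (-2)(-5) − (0)(-3) = 10
Σ = 8
Area = |Σ|/2 = 4.
Net area = 292 − 4 = 288.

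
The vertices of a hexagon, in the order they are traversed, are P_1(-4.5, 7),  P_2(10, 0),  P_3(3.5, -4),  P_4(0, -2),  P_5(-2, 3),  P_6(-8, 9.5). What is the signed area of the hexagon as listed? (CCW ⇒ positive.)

Apply the shoelace formula: 2A = Σ (x_i·y_{i+1} − x_{i+1}·y_i), indices taken mod 6.
P_1→P_2: (-4.5)(0) − (10)(7) = -70
P_2→P_3: (10)(-4) − (3.5)(0) = -40
P_3→P_4: (3.5)(-2) − (0)(-4) = -7
P_4→P_5: (0)(3) − (-2)(-2) = -4
P_5→P_6: (-2)(9.5) − (-8)(3) = 5
P_6→P_1: (-8)(7) − (-4.5)(9.5) = -13.25
Σ = -129.25
Signed area = Σ/2 = -64.625 (negative ⇒ clockwise traversal).

-64.625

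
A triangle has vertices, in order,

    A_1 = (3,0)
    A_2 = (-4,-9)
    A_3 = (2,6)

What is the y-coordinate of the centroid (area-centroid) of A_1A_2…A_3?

-1

Apply Gauss's area formula. First the cross-terms c_i = x_i·y_{i+1} − x_{i+1}·y_i:
  -27, -6, -18  ⇒  2A = -51, A = -25.5.
Then Σ (y_i + y_{i+1})·c_i = 153, so ȳ = 153 / (6·(-25.5)) = -1.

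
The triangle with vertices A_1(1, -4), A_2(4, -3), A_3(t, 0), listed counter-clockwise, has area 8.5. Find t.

The doubled signed area Σ (x_i y_{i+1} − x_{i+1} y_i) is linear in t.
With t=0 it equals 13; the coefficient of t is -1 (from the two edges through A_3).
So -1·t + 13 = 2·8.5 = 17 ⇒ t = -4.

-4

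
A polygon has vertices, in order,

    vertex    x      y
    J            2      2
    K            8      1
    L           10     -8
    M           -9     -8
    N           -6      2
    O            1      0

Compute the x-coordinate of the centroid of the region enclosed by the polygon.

Apply the surveyor's formula. First the cross-terms c_i = x_i·y_{i+1} − x_{i+1}·y_i:
  -14, -74, -152, -66, -2, 2  ⇒  2A = -306, A = -153.
Then Σ (x_i + x_{i+1})·c_i = -618, so x̄ = -618 / (6·(-153)) = 103/153.

103/153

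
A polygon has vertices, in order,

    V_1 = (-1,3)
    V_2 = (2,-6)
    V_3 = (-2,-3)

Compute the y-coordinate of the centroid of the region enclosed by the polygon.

Apply Gauss's area formula. First the cross-terms c_i = x_i·y_{i+1} − x_{i+1}·y_i:
  0, -18, -9  ⇒  2A = -27, A = -13.5.
Then Σ (y_i + y_{i+1})·c_i = 162, so ȳ = 162 / (6·(-13.5)) = -2.

-2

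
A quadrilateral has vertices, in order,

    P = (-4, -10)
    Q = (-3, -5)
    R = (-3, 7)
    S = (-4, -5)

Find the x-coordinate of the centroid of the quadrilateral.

Apply the surveyor's formula. First the cross-terms c_i = x_i·y_{i+1} − x_{i+1}·y_i:
  -10, -36, 43, 20  ⇒  2A = 17, A = 8.5.
Then Σ (x_i + x_{i+1})·c_i = -175, so x̄ = -175 / (6·8.5) = -175/51.

-175/51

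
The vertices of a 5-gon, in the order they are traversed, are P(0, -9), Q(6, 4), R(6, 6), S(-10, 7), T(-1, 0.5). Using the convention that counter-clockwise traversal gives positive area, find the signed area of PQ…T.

89.5

Apply the surveyor's formula: 2A = Σ (x_i·y_{i+1} − x_{i+1}·y_i), indices taken mod 5.
P→Q: (0)(4) − (6)(-9) = 54
Q→R: (6)(6) − (6)(4) = 12
R→S: (6)(7) − (-10)(6) = 102
S→T: (-10)(0.5) − (-1)(7) = 2
T→P: (-1)(-9) − (0)(0.5) = 9
Σ = 179
Signed area = Σ/2 = 89.5 (positive ⇒ counter-clockwise traversal).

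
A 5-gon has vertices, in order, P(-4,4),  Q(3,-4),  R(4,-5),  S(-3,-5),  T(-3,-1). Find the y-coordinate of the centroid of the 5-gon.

Apply the surveyor's formula. First the cross-terms c_i = x_i·y_{i+1} − x_{i+1}·y_i:
  4, 1, -35, -12, -16  ⇒  2A = -58, A = -29.
Then Σ (y_i + y_{i+1})·c_i = 365, so ȳ = 365 / (6·(-29)) = -365/174.

-365/174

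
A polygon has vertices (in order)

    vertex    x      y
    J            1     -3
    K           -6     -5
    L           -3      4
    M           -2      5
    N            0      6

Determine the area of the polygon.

Σ = (-23) + (-39) + (-7) + (-12) + (-6) = -87
Area = |Σ|/2 = 43.5.

43.5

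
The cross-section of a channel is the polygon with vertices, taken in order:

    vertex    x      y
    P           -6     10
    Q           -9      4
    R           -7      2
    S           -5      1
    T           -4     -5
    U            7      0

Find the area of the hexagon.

106.5

Apply the surveyor's formula: 2A = Σ (x_i·y_{i+1} − x_{i+1}·y_i), indices taken mod 6.
P→Q: (-6)(4) − (-9)(10) = 66
Q→R: (-9)(2) − (-7)(4) = 10
R→S: (-7)(1) − (-5)(2) = 3
S→T: (-5)(-5) − (-4)(1) = 29
T→U: (-4)(0) − (7)(-5) = 35
U→P: (7)(10) − (-6)(0) = 70
Σ = 213
Area = |Σ|/2 = 106.5.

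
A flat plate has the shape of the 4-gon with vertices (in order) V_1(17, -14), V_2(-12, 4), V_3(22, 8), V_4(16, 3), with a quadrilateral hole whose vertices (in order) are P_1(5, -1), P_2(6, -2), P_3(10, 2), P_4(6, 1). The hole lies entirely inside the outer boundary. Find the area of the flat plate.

303

Outer boundary:
Apply the surveyor's formula: 2A = Σ (x_i·y_{i+1} − x_{i+1}·y_i), indices taken mod 4.
Σ = (-100) + (-184) + (-62) + (-275) = -621
Area = |Σ|/2 = 310.5.
Hole:
Apply Gauss's area formula: 2A = Σ (x_i·y_{i+1} − x_{i+1}·y_i), indices taken mod 4.
P_1→P_2: (5)(-2) − (6)(-1) = -4
P_2→P_3: (6)(2) − (10)(-2) = 32
P_3→P_4: (10)(1) − (6)(2) = -2
P_4→P_1: (6)(-1) − (5)(1) = -11
Σ = 15
Area = |Σ|/2 = 7.5.
Net area = 310.5 − 7.5 = 303.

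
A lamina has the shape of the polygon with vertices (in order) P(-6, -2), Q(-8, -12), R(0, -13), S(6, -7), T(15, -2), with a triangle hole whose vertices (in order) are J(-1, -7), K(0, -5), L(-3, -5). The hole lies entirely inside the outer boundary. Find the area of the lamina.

Outer boundary:
Σ = (56) + (104) + (78) + (93) + (-42) = 289
Area = |Σ|/2 = 144.5.
Hole:
Apply the surveyor's formula: 2A = Σ (x_i·y_{i+1} − x_{i+1}·y_i), indices taken mod 3.
Σ = (5) + (-15) + (16) = 6
Area = |Σ|/2 = 3.
Net area = 144.5 − 3 = 141.5.

141.5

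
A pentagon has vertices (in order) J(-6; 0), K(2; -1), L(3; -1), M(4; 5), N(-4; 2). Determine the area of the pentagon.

33

Σ = (6) + (1) + (19) + (28) + (12) = 66
Area = |Σ|/2 = 33.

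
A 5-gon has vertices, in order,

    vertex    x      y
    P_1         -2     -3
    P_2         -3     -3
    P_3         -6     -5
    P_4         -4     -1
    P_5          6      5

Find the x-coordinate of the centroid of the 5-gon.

Apply the shoelace (surveyor's) formula. First the cross-terms c_i = x_i·y_{i+1} − x_{i+1}·y_i:
  -3, -3, -14, -14, -8  ⇒  2A = -42, A = -21.
Then Σ (x_i + x_{i+1})·c_i = 122, so x̄ = 122 / (6·(-21)) = -61/63.

-61/63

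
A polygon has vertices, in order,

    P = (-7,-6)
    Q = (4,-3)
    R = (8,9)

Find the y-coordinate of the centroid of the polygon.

0

Apply Gauss's area formula. First the cross-terms c_i = x_i·y_{i+1} − x_{i+1}·y_i:
  45, 60, 15  ⇒  2A = 120, A = 60.
Then Σ (y_i + y_{i+1})·c_i = 0, so ȳ = 0 / (6·60) = 0.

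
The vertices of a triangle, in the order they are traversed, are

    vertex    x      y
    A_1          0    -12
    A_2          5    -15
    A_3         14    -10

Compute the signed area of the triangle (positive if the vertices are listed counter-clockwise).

Σ = (60) + (160) + (-168) = 52
Signed area = Σ/2 = 26 (positive ⇒ counter-clockwise traversal).

26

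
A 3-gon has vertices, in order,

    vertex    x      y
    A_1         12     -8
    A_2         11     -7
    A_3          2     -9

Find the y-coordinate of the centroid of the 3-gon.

-8

Apply the surveyor's formula. First the cross-terms c_i = x_i·y_{i+1} − x_{i+1}·y_i:
  4, -85, 92  ⇒  2A = 11, A = 5.5.
Then Σ (y_i + y_{i+1})·c_i = -264, so ȳ = -264 / (6·5.5) = -8.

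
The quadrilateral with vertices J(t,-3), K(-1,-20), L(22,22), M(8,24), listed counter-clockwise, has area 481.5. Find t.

-5

Write out the shoelace sum; only the two edges meeting at J involve t:
2·Area = [(8·(-3) − t·24) + (t·(-20) − (-1)·(-3))] + 770
       = -44·t + 743 = 963
⇒ t = -5.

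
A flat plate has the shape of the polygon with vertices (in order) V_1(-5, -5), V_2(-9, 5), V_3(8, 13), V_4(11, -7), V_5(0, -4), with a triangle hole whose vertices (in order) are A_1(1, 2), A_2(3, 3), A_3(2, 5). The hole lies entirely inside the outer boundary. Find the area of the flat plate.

Outer boundary:
Apply the surveyor's formula: 2A = Σ (x_i·y_{i+1} − x_{i+1}·y_i), indices taken mod 5.
Σ = (-70) + (-157) + (-199) + (-44) + (-20) = -490
Area = |Σ|/2 = 245.
Hole:
Σ = (-3) + (9) + (-1) = 5
Area = |Σ|/2 = 2.5.
Net area = 245 − 2.5 = 242.5.

242.5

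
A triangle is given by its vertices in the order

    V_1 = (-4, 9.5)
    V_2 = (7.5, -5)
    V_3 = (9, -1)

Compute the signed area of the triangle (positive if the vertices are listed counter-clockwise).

Σ = (-51.25) + (37.5) + (81.5) = 67.75
Signed area = Σ/2 = 33.875 (positive ⇒ counter-clockwise traversal).

33.875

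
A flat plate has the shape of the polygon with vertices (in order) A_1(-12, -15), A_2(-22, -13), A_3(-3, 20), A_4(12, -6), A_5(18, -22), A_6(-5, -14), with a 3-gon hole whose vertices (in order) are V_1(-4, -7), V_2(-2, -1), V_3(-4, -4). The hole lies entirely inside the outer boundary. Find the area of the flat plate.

740

Outer boundary:
Apply the surveyor's formula: 2A = Σ (x_i·y_{i+1} − x_{i+1}·y_i), indices taken mod 6.
Σ = (-174) + (-479) + (-222) + (-156) + (-362) + (-93) = -1486
Area = |Σ|/2 = 743.
Hole:
Apply the shoelace (surveyor's) formula: 2A = Σ (x_i·y_{i+1} − x_{i+1}·y_i), indices taken mod 3.
V_1→V_2: (-4)(-1) − (-2)(-7) = -10
V_2→V_3: (-2)(-4) − (-4)(-1) = 4
V_3→V_1: (-4)(-7) − (-4)(-4) = 12
Σ = 6
Area = |Σ|/2 = 3.
Net area = 743 − 3 = 740.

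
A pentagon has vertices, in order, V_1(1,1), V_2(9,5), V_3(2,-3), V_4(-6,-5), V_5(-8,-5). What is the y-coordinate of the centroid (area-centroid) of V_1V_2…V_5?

Apply the shoelace formula. First the cross-terms c_i = x_i·y_{i+1} − x_{i+1}·y_i:
  -4, -37, -28, -10, -3  ⇒  2A = -82, A = -41.
Then Σ (y_i + y_{i+1})·c_i = 238, so ȳ = 238 / (6·(-41)) = -119/123.

-119/123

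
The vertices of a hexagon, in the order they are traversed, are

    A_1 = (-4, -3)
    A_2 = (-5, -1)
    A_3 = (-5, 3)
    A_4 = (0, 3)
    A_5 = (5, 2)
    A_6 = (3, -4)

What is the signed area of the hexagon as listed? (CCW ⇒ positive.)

-56

Apply Gauss's area formula: 2A = Σ (x_i·y_{i+1} − x_{i+1}·y_i), indices taken mod 6.
Cross-terms: -11, -20, -15, -15, -26, -25  ⇒  Σ = -112
Signed area = Σ/2 = -56 (negative ⇒ clockwise traversal).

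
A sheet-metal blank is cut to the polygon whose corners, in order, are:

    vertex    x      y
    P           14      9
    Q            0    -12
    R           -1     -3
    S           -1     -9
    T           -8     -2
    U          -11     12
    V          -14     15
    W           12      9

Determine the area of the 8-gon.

341.5

Cross-terms: -168, -12, 6, -70, -118, 3, -306, -18  ⇒  Σ = -683
Area = |Σ|/2 = 341.5.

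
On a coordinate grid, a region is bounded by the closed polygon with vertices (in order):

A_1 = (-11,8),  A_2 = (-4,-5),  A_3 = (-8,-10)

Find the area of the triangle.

43.5

Apply Gauss's area formula: 2A = Σ (x_i·y_{i+1} − x_{i+1}·y_i), indices taken mod 3.
Σ = (87) + (0) + (-174) = -87
Area = |Σ|/2 = 43.5.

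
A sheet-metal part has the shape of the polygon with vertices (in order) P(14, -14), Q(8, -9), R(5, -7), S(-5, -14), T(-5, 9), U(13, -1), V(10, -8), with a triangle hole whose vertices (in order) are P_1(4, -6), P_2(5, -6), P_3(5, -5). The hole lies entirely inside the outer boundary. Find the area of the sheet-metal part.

239

Outer boundary:
Σ = (-14) + (-11) + (-105) + (-115) + (-112) + (-94) + (-28) = -479
Area = |Σ|/2 = 239.5.
Hole:
Apply Gauss's area formula: 2A = Σ (x_i·y_{i+1} − x_{i+1}·y_i), indices taken mod 3.
Σ = (6) + (5) + (-10) = 1
Area = |Σ|/2 = 0.5.
Net area = 239.5 − 0.5 = 239.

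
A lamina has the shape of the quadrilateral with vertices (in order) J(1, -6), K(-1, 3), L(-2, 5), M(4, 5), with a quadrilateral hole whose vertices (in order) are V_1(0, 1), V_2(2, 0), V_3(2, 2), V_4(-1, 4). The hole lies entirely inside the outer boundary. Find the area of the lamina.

25

Outer boundary:
Apply the surveyor's formula: 2A = Σ (x_i·y_{i+1} − x_{i+1}·y_i), indices taken mod 4.
Σ = (-3) + (1) + (-30) + (-29) = -61
Area = |Σ|/2 = 30.5.
Hole:
Σ = (-2) + (4) + (10) + (-1) = 11
Area = |Σ|/2 = 5.5.
Net area = 30.5 − 5.5 = 25.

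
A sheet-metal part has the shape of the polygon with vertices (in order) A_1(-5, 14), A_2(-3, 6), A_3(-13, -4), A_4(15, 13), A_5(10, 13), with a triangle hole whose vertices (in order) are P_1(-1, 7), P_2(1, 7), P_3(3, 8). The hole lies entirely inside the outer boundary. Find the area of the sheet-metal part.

Outer boundary:
Cross-terms: 12, 90, -109, 65, 205  ⇒  Σ = 263
Area = |Σ|/2 = 131.5.
Hole:
Σ = (-14) + (-13) + (29) = 2
Area = |Σ|/2 = 1.
Net area = 131.5 − 1 = 130.5.

130.5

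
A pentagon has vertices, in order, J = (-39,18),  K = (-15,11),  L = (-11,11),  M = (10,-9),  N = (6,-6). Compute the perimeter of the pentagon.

|JK| = √((24)² + (-7)²) = √625 = 25
|KL| = √((4)² + (0)²) = √16 = 4
|LM| = √((21)² + (-20)²) = √841 = 29
|MN| = √((-4)² + (3)²) = √25 = 5
|NJ| = √((-45)² + (24)²) = √2601 = 51
Perimeter = 25 + 4 + 29 + 5 + 51 = 114.

114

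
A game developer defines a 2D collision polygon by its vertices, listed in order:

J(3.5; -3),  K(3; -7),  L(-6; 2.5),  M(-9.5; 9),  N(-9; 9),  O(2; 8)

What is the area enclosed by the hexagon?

Apply the surveyor's formula: 2A = Σ (x_i·y_{i+1} − x_{i+1}·y_i), indices taken mod 6.
Σ = (-15.5) + (-34.5) + (-30.25) + (-4.5) + (-90) + (-34) = -208.75
Area = |Σ|/2 = 104.375.

104.375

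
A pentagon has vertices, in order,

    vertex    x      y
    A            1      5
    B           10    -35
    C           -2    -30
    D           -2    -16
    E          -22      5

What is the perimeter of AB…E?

120

|AB| = √((9)² + (-40)²) = √1681 = 41
|BC| = √((-12)² + (5)²) = √169 = 13
|CD| = √((0)² + (14)²) = √196 = 14
|DE| = √((-20)² + (21)²) = √841 = 29
|EA| = √((23)² + (0)²) = √529 = 23
Perimeter = 41 + 13 + 14 + 29 + 23 = 120.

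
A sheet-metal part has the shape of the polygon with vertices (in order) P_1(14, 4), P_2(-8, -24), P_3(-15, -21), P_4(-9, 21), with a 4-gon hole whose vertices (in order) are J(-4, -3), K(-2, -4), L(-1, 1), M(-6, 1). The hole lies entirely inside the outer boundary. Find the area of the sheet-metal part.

Outer boundary:
Cross-terms: -304, -192, -504, -330  ⇒  Σ = -1330
Area = |Σ|/2 = 665.
Hole:
Σ = (10) + (-6) + (5) + (22) = 31
Area = |Σ|/2 = 15.5.
Net area = 665 − 15.5 = 649.5.

649.5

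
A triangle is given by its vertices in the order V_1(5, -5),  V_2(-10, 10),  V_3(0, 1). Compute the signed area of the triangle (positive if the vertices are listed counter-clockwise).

Apply the shoelace (surveyor's) formula: 2A = Σ (x_i·y_{i+1} − x_{i+1}·y_i), indices taken mod 3.
Σ = (0) + (-10) + (-5) = -15
Signed area = Σ/2 = -7.5 (negative ⇒ clockwise traversal).

-7.5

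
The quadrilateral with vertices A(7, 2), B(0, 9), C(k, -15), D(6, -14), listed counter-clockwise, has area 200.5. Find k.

-6

Write out the shoelace sum; only the two edges meeting at C involve k:
2·Area = [(0·(-15) − k·9) + (k·(-14) − 6·(-15))] + 173
       = -23·k + 263 = 401
⇒ k = -6.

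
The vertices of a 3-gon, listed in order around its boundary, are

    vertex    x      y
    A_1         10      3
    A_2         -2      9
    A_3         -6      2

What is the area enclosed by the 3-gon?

A_1→A_2: (10)(9) − (-2)(3) = 96
A_2→A_3: (-2)(2) − (-6)(9) = 50
A_3→A_1: (-6)(3) − (10)(2) = -38
Σ = 108
Area = |Σ|/2 = 54.

54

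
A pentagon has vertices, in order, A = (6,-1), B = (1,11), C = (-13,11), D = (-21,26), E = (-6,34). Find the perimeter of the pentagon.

98

|AB| = √((-5)² + (12)²) = √169 = 13
|BC| = √((-14)² + (0)²) = √196 = 14
|CD| = √((-8)² + (15)²) = √289 = 17
|DE| = √((15)² + (8)²) = √289 = 17
|EA| = √((12)² + (-35)²) = √1369 = 37
Perimeter = 13 + 14 + 17 + 17 + 37 = 98.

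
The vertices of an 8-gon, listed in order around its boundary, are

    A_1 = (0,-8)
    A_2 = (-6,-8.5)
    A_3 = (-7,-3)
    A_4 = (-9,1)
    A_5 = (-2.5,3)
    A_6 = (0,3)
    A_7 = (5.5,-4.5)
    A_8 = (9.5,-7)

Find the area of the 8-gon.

121.875

Apply the surveyor's formula: 2A = Σ (x_i·y_{i+1} − x_{i+1}·y_i), indices taken mod 8.
Σ = (-48) + (-41.5) + (-34) + (-24.5) + (-7.5) + (-16.5) + (4.25) + (-76) = -243.75
Area = |Σ|/2 = 121.875.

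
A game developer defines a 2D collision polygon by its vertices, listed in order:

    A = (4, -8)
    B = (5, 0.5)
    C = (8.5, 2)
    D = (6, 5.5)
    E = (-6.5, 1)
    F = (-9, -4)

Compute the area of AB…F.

Σ = (42) + (5.75) + (34.75) + (41.75) + (35) + (88) = 247.25
Area = |Σ|/2 = 123.625.

123.625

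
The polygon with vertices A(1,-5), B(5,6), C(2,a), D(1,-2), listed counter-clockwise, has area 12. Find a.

3

The doubled signed area Σ (x_i y_{i+1} − x_{i+1} y_i) is linear in a.
With a=0 it equals 12; the coefficient of a is 4 (from the two edges through C).
So 4·a + 12 = 2·12 = 24 ⇒ a = 3.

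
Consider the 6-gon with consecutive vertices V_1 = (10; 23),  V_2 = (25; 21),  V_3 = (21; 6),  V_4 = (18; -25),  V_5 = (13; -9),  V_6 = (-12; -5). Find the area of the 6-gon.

V_1→V_2: (10)(21) − (25)(23) = -365
V_2→V_3: (25)(6) − (21)(21) = -291
V_3→V_4: (21)(-25) − (18)(6) = -633
V_4→V_5: (18)(-9) − (13)(-25) = 163
V_5→V_6: (13)(-5) − (-12)(-9) = -173
V_6→V_1: (-12)(23) − (10)(-5) = -226
Σ = -1525
Area = |Σ|/2 = 762.5.

762.5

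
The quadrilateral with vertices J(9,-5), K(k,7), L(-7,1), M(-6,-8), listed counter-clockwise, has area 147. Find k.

The doubled signed area Σ (x_i y_{i+1} − x_{i+1} y_i) is linear in k.
With k=0 it equals 276; the coefficient of k is 6 (from the two edges through K).
So 6·k + 276 = 2·147 = 294 ⇒ k = 3.

3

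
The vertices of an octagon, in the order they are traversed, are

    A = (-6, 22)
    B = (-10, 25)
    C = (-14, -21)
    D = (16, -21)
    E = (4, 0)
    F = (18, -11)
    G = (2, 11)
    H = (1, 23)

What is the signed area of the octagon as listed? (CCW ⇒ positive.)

857.5

Apply the shoelace formula: 2A = Σ (x_i·y_{i+1} − x_{i+1}·y_i), indices taken mod 8.
Σ = (70) + (560) + (630) + (84) + (-44) + (220) + (35) + (160) = 1715
Signed area = Σ/2 = 857.5 (positive ⇒ counter-clockwise traversal).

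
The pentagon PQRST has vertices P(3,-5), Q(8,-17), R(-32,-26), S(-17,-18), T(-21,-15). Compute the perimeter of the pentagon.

|PQ| = √((5)² + (-12)²) = √169 = 13
|QR| = √((-40)² + (-9)²) = √1681 = 41
|RS| = √((15)² + (8)²) = √289 = 17
|ST| = √((-4)² + (3)²) = √25 = 5
|TP| = √((24)² + (10)²) = √676 = 26
Perimeter = 13 + 41 + 17 + 5 + 26 = 102.

102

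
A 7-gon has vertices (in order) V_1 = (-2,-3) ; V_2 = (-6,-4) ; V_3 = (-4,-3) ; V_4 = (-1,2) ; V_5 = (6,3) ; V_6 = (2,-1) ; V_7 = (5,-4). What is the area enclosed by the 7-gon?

Apply the surveyor's formula: 2A = Σ (x_i·y_{i+1} − x_{i+1}·y_i), indices taken mod 7.
V_1→V_2: (-2)(-4) − (-6)(-3) = -10
V_2→V_3: (-6)(-3) − (-4)(-4) = 2
V_3→V_4: (-4)(2) − (-1)(-3) = -11
V_4→V_5: (-1)(3) − (6)(2) = -15
V_5→V_6: (6)(-1) − (2)(3) = -12
V_6→V_7: (2)(-4) − (5)(-1) = -3
V_7→V_1: (5)(-3) − (-2)(-4) = -23
Σ = -72
Area = |Σ|/2 = 36.

36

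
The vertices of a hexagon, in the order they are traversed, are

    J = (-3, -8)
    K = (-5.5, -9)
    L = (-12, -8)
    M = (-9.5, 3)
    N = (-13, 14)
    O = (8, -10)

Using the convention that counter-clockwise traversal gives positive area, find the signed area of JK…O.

-181.5

Apply the shoelace (surveyor's) formula: 2A = Σ (x_i·y_{i+1} − x_{i+1}·y_i), indices taken mod 6.
Cross-terms: -17, -64, -112, -94, 18, -94  ⇒  Σ = -363
Signed area = Σ/2 = -181.5 (negative ⇒ clockwise traversal).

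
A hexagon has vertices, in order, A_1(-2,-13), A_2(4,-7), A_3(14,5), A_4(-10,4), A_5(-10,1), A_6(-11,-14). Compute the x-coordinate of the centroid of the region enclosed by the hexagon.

-431/293

Apply Gauss's area formula. First the cross-terms c_i = x_i·y_{i+1} − x_{i+1}·y_i:
  66, 118, 106, 30, 151, 115  ⇒  2A = 586, A = 293.
Then Σ (x_i + x_{i+1})·c_i = -2586, so x̄ = -2586 / (6·293) = -431/293.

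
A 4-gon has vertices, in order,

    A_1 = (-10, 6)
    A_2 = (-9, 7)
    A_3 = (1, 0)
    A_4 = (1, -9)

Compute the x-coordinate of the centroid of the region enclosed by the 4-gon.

-183/58

Apply Gauss's area formula. First the cross-terms c_i = x_i·y_{i+1} − x_{i+1}·y_i:
  -16, -7, -9, -84  ⇒  2A = -116, A = -58.
Then Σ (x_i + x_{i+1})·c_i = 1098, so x̄ = 1098 / (6·(-58)) = -183/58.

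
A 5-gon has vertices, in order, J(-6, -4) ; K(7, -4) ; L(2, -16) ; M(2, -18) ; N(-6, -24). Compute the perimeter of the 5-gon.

|JK| = √((13)² + (0)²) = √169 = 13
|KL| = √((-5)² + (-12)²) = √169 = 13
|LM| = √((0)² + (-2)²) = √4 = 2
|MN| = √((-8)² + (-6)²) = √100 = 10
|NJ| = √((0)² + (20)²) = √400 = 20
Perimeter = 13 + 13 + 2 + 10 + 20 = 58.

58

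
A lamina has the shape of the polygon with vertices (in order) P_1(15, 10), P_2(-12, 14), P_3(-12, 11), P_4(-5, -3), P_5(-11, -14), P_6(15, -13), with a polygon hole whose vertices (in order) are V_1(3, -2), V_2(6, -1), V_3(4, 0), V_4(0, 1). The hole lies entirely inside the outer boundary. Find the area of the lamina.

Outer boundary:
Apply Gauss's area formula: 2A = Σ (x_i·y_{i+1} − x_{i+1}·y_i), indices taken mod 6.
Cross-terms: 330, 36, 91, 37, 353, 345  ⇒  Σ = 1192
Area = |Σ|/2 = 596.
Hole:
Apply Gauss's area formula: 2A = Σ (x_i·y_{i+1} − x_{i+1}·y_i), indices taken mod 4.
Σ = (9) + (4) + (4) + (-3) = 14
Area = |Σ|/2 = 7.
Net area = 596 − 7 = 589.

589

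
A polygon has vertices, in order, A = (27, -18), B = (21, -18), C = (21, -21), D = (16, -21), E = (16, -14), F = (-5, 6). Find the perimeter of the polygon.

|AB| = √((-6)² + (0)²) = √36 = 6
|BC| = √((0)² + (-3)²) = √9 = 3
|CD| = √((-5)² + (0)²) = √25 = 5
|DE| = √((0)² + (7)²) = √49 = 7
|EF| = √((-21)² + (20)²) = √841 = 29
|FA| = √((32)² + (-24)²) = √1600 = 40
Perimeter = 6 + 3 + 5 + 7 + 29 + 40 = 90.

90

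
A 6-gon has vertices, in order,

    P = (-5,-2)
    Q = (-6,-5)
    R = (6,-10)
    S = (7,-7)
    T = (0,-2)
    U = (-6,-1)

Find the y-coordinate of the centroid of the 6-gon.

-37/7

Apply the surveyor's formula. First the cross-terms c_i = x_i·y_{i+1} − x_{i+1}·y_i:
  13, 90, 28, -14, -12, 7  ⇒  2A = 112, A = 56.
Then Σ (y_i + y_{i+1})·c_i = -1776, so ȳ = -1776 / (6·56) = -37/7.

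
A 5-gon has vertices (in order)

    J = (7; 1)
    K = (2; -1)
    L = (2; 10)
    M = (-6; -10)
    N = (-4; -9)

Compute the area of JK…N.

Apply the shoelace formula: 2A = Σ (x_i·y_{i+1} − x_{i+1}·y_i), indices taken mod 5.
Σ = (-9) + (22) + (40) + (14) + (59) = 126
Area = |Σ|/2 = 63.

63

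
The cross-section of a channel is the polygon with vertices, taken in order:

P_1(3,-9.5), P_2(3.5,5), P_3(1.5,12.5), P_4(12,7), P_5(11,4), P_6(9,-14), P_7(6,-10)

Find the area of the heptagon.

153.5

Apply the surveyor's formula: 2A = Σ (x_i·y_{i+1} − x_{i+1}·y_i), indices taken mod 7.
Cross-terms: 48.25, 36.25, -139.5, -29, -190, -6, -27  ⇒  Σ = -307
Area = |Σ|/2 = 153.5.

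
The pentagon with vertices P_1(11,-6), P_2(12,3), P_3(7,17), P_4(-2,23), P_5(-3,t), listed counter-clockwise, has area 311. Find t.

The doubled signed area Σ (x_i y_{i+1} − x_{i+1} y_i) is linear in t.
With t=0 it equals 570; the coefficient of t is -13 (from the two edges through P_5).
So -13·t + 570 = 2·311 = 622 ⇒ t = -4.

-4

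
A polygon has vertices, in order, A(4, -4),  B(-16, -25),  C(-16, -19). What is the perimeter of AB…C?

60

|AB| = √((-20)² + (-21)²) = √841 = 29
|BC| = √((0)² + (6)²) = √36 = 6
|CA| = √((20)² + (15)²) = √625 = 25
Perimeter = 29 + 6 + 25 = 60.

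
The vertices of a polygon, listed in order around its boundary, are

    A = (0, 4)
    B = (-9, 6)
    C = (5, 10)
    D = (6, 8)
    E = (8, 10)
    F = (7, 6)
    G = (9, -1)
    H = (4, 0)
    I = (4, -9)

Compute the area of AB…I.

Apply the shoelace (surveyor's) formula: 2A = Σ (x_i·y_{i+1} − x_{i+1}·y_i), indices taken mod 9.
Σ = (36) + (-120) + (-20) + (-4) + (-22) + (-61) + (4) + (-36) + (16) = -207
Area = |Σ|/2 = 103.5.

103.5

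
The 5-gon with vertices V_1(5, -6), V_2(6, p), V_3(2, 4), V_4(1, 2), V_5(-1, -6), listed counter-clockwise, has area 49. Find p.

2

The doubled signed area Σ (x_i y_{i+1} − x_{i+1} y_i) is linear in p.
With p=0 it equals 92; the coefficient of p is 3 (from the two edges through V_2).
So 3·p + 92 = 2·49 = 98 ⇒ p = 2.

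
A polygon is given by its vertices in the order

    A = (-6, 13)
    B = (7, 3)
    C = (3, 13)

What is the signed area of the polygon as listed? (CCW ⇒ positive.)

45

A→B: (-6)(3) − (7)(13) = -109
B→C: (7)(13) − (3)(3) = 82
C→A: (3)(13) − (-6)(13) = 117
Σ = 90
Signed area = Σ/2 = 45 (positive ⇒ counter-clockwise traversal).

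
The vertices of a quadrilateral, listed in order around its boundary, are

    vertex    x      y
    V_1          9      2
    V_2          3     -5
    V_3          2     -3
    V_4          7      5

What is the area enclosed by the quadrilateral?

Apply the shoelace formula: 2A = Σ (x_i·y_{i+1} − x_{i+1}·y_i), indices taken mod 4.
Σ = (-51) + (1) + (31) + (-31) = -50
Area = |Σ|/2 = 25.

25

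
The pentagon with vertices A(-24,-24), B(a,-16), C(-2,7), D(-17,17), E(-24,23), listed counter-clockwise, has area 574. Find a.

The doubled signed area Σ (x_i y_{i+1} − x_{i+1} y_i) is linear in a.
With a=0 it equals 1582; the coefficient of a is 31 (from the two edges through B).
So 31·a + 1582 = 2·574 = 1148 ⇒ a = -14.

-14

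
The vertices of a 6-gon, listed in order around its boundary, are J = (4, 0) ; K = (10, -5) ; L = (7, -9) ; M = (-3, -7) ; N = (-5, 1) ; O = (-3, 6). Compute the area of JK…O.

Σ = (-20) + (-55) + (-76) + (-38) + (-27) + (-24) = -240
Area = |Σ|/2 = 120.

120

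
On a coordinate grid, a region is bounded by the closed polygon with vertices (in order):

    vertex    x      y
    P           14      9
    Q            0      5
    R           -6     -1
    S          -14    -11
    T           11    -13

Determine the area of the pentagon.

Apply the surveyor's formula: 2A = Σ (x_i·y_{i+1} − x_{i+1}·y_i), indices taken mod 5.
Cross-terms: 70, 30, 52, 303, 281  ⇒  Σ = 736
Area = |Σ|/2 = 368.

368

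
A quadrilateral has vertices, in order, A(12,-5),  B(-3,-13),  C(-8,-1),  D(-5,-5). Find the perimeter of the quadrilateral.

|AB| = √((-15)² + (-8)²) = √289 = 17
|BC| = √((-5)² + (12)²) = √169 = 13
|CD| = √((3)² + (-4)²) = √25 = 5
|DA| = √((17)² + (0)²) = √289 = 17
Perimeter = 17 + 13 + 5 + 17 = 52.

52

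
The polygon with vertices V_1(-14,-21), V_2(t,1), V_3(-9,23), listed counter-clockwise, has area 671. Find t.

19

The doubled signed area Σ (x_i y_{i+1} − x_{i+1} y_i) is linear in t.
With t=0 it equals 506; the coefficient of t is 44 (from the two edges through V_2).
So 44·t + 506 = 2·671 = 1342 ⇒ t = 19.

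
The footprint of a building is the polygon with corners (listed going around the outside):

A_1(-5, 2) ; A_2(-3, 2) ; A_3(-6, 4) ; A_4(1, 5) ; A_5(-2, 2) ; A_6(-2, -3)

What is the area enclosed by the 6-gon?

Apply the shoelace formula: 2A = Σ (x_i·y_{i+1} − x_{i+1}·y_i), indices taken mod 6.
A_1→A_2: (-5)(2) − (-3)(2) = -4
A_2→A_3: (-3)(4) − (-6)(2) = 0
A_3→A_4: (-6)(5) − (1)(4) = -34
A_4→A_5: (1)(2) − (-2)(5) = 12
A_5→A_6: (-2)(-3) − (-2)(2) = 10
A_6→A_1: (-2)(2) − (-5)(-3) = -19
Σ = -35
Area = |Σ|/2 = 17.5.

17.5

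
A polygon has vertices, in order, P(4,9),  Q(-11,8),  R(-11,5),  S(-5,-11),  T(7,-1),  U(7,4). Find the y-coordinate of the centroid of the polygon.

Apply the shoelace formula. First the cross-terms c_i = x_i·y_{i+1} − x_{i+1}·y_i:
  131, 33, 146, 82, 35, 47  ⇒  2A = 474, A = 237.
Then Σ (y_i + y_{i+1})·c_i = 1512, so ȳ = 1512 / (6·237) = 84/79.

84/79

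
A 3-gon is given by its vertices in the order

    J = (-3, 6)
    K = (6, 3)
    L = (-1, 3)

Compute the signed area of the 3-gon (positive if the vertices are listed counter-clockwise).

Σ = (-45) + (21) + (3) = -21
Signed area = Σ/2 = -10.5 (negative ⇒ clockwise traversal).

-10.5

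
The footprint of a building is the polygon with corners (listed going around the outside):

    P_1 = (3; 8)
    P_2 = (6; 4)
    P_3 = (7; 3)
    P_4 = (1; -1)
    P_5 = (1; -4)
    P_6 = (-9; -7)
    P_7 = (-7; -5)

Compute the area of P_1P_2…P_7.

Σ = (-36) + (-10) + (-10) + (-3) + (-43) + (-4) + (-41) = -147
Area = |Σ|/2 = 73.5.

73.5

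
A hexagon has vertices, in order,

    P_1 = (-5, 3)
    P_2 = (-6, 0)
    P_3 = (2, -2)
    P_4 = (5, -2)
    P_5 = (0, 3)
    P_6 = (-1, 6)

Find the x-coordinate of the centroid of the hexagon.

-98/81

Apply the surveyor's formula. First the cross-terms c_i = x_i·y_{i+1} − x_{i+1}·y_i:
  18, 12, 6, 15, 3, 27  ⇒  2A = 81, A = 40.5.
Then Σ (x_i + x_{i+1})·c_i = -294, so x̄ = -294 / (6·40.5) = -98/81.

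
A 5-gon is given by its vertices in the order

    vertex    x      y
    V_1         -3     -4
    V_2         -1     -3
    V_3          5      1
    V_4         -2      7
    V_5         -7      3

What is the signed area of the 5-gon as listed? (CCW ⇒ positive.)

Σ = (5) + (14) + (37) + (43) + (37) = 136
Signed area = Σ/2 = 68 (positive ⇒ counter-clockwise traversal).

68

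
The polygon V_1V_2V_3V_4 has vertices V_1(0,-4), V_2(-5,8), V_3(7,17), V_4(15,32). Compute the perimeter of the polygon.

84

|V_1V_2| = √((-5)² + (12)²) = √169 = 13
|V_2V_3| = √((12)² + (9)²) = √225 = 15
|V_3V_4| = √((8)² + (15)²) = √289 = 17
|V_4V_1| = √((-15)² + (-36)²) = √1521 = 39
Perimeter = 13 + 15 + 17 + 39 = 84.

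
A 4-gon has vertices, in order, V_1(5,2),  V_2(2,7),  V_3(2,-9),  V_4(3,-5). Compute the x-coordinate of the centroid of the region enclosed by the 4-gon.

422/141

Apply the shoelace (surveyor's) formula. First the cross-terms c_i = x_i·y_{i+1} − x_{i+1}·y_i:
  31, -32, 17, 31  ⇒  2A = 47, A = 23.5.
Then Σ (x_i + x_{i+1})·c_i = 422, so x̄ = 422 / (6·23.5) = 422/141.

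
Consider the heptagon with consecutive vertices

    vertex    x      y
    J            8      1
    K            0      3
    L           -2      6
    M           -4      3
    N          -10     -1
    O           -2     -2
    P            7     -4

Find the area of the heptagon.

80.5

Σ = (24) + (6) + (18) + (34) + (18) + (22) + (39) = 161
Area = |Σ|/2 = 80.5.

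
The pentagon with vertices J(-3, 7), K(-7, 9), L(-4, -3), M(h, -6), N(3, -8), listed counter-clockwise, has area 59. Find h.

0

The doubled signed area Σ (x_i y_{i+1} − x_{i+1} y_i) is linear in h.
With h=0 it equals 118; the coefficient of h is -5 (from the two edges through M).
So -5·h + 118 = 2·59 = 118 ⇒ h = 0.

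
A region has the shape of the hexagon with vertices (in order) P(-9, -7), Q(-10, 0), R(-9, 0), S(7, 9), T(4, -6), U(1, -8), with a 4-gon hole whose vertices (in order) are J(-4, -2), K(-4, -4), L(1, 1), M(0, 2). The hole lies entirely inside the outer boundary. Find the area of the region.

Outer boundary:
Apply the surveyor's formula: 2A = Σ (x_i·y_{i+1} − x_{i+1}·y_i), indices taken mod 6.
Σ = (-70) + (0) + (-81) + (-78) + (-26) + (-79) = -334
Area = |Σ|/2 = 167.
Hole:
Apply the shoelace (surveyor's) formula: 2A = Σ (x_i·y_{i+1} − x_{i+1}·y_i), indices taken mod 4.
Cross-terms: 8, 0, 2, 8  ⇒  Σ = 18
Area = |Σ|/2 = 9.
Net area = 167 − 9 = 158.

158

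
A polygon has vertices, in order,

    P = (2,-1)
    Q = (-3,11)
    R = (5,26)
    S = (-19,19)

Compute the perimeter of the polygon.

|PQ| = √((-5)² + (12)²) = √169 = 13
|QR| = √((8)² + (15)²) = √289 = 17
|RS| = √((-24)² + (-7)²) = √625 = 25
|SP| = √((21)² + (-20)²) = √841 = 29
Perimeter = 13 + 17 + 25 + 29 = 84.

84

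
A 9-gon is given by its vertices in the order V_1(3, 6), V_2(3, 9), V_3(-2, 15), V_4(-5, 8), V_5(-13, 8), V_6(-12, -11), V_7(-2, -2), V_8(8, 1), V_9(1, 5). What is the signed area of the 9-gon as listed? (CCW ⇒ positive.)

Σ = (9) + (63) + (59) + (64) + (239) + (2) + (14) + (39) + (-9) = 480
Signed area = Σ/2 = 240 (positive ⇒ counter-clockwise traversal).

240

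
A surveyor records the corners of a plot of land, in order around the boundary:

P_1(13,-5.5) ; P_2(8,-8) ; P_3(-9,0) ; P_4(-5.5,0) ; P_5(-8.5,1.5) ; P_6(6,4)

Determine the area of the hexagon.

134.125

Apply the shoelace (surveyor's) formula: 2A = Σ (x_i·y_{i+1} − x_{i+1}·y_i), indices taken mod 6.
P_1→P_2: (13)(-8) − (8)(-5.5) = -60
P_2→P_3: (8)(0) − (-9)(-8) = -72
P_3→P_4: (-9)(0) − (-5.5)(0) = 0
P_4→P_5: (-5.5)(1.5) − (-8.5)(0) = -8.25
P_5→P_6: (-8.5)(4) − (6)(1.5) = -43
P_6→P_1: (6)(-5.5) − (13)(4) = -85
Σ = -268.25
Area = |Σ|/2 = 134.125.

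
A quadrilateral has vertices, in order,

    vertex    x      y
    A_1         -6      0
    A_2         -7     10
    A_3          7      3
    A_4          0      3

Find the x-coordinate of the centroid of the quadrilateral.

Apply the shoelace (surveyor's) formula. First the cross-terms c_i = x_i·y_{i+1} − x_{i+1}·y_i:
  -60, -91, 21, 18  ⇒  2A = -112, A = -56.
Then Σ (x_i + x_{i+1})·c_i = 819, so x̄ = 819 / (6·(-56)) = -2.4375.

-2.4375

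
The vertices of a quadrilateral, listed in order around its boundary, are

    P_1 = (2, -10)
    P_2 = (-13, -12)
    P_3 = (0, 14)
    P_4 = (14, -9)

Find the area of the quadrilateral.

Apply the surveyor's formula: 2A = Σ (x_i·y_{i+1} − x_{i+1}·y_i), indices taken mod 4.
Cross-terms: -154, -182, -196, -122  ⇒  Σ = -654
Area = |Σ|/2 = 327.

327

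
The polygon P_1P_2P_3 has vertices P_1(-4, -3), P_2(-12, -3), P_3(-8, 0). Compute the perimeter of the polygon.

18

|P_1P_2| = √((-8)² + (0)²) = √64 = 8
|P_2P_3| = √((4)² + (3)²) = √25 = 5
|P_3P_1| = √((4)² + (-3)²) = √25 = 5
Perimeter = 8 + 5 + 5 = 18.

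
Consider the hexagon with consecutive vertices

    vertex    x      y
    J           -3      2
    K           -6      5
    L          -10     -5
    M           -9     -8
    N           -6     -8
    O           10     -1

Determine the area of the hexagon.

Σ = (-3) + (80) + (35) + (24) + (86) + (17) = 239
Area = |Σ|/2 = 119.5.

119.5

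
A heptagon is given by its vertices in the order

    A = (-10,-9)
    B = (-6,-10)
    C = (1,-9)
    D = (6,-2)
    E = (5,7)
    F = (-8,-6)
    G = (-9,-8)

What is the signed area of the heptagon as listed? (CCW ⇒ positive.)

Σ = (46) + (64) + (52) + (52) + (26) + (10) + (1) = 251
Signed area = Σ/2 = 125.5 (positive ⇒ counter-clockwise traversal).

125.5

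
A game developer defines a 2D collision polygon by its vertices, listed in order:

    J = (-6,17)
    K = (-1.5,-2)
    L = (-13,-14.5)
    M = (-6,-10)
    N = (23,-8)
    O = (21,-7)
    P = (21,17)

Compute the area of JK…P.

662.125

Apply Gauss's area formula: 2A = Σ (x_i·y_{i+1} − x_{i+1}·y_i), indices taken mod 7.
Σ = (37.5) + (-4.25) + (43) + (278) + (7) + (504) + (459) = 1324.25
Area = |Σ|/2 = 662.125.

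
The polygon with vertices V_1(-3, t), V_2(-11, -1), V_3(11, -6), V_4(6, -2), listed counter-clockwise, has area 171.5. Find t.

15

The doubled signed area Σ (x_i y_{i+1} − x_{i+1} y_i) is linear in t.
With t=0 it equals 88; the coefficient of t is 17 (from the two edges through V_1).
So 17·t + 88 = 2·171.5 = 343 ⇒ t = 15.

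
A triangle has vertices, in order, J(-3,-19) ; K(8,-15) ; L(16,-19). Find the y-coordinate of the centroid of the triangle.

Apply Gauss's area formula. First the cross-terms c_i = x_i·y_{i+1} − x_{i+1}·y_i:
  197, 88, -361  ⇒  2A = -76, A = -38.
Then Σ (y_i + y_{i+1})·c_i = 4028, so ȳ = 4028 / (6·(-38)) = -53/3.

-53/3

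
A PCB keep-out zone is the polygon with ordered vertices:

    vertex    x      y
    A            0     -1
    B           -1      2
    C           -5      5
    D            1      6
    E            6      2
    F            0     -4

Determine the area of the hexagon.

Cross-terms: -1, 5, -35, -34, -24, 0  ⇒  Σ = -89
Area = |Σ|/2 = 44.5.

44.5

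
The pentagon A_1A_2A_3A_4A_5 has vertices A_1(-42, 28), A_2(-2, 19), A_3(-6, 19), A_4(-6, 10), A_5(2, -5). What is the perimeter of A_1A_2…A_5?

126

|A_1A_2| = √((40)² + (-9)²) = √1681 = 41
|A_2A_3| = √((-4)² + (0)²) = √16 = 4
|A_3A_4| = √((0)² + (-9)²) = √81 = 9
|A_4A_5| = √((8)² + (-15)²) = √289 = 17
|A_5A_1| = √((-44)² + (33)²) = √3025 = 55
Perimeter = 41 + 4 + 9 + 17 + 55 = 126.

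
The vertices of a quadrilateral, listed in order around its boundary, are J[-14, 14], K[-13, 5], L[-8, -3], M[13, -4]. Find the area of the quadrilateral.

Apply the shoelace (surveyor's) formula: 2A = Σ (x_i·y_{i+1} − x_{i+1}·y_i), indices taken mod 4.
Σ = (112) + (79) + (71) + (126) = 388
Area = |Σ|/2 = 194.

194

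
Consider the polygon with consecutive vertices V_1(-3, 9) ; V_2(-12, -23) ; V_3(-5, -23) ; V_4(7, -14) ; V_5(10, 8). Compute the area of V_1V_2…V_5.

439.5

Apply Gauss's area formula: 2A = Σ (x_i·y_{i+1} − x_{i+1}·y_i), indices taken mod 5.
Cross-terms: 177, 161, 231, 196, 114  ⇒  Σ = 879
Area = |Σ|/2 = 439.5.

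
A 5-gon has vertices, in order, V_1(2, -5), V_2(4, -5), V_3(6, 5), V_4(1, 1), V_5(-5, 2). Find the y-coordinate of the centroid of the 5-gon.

-136/267

Apply the shoelace formula. First the cross-terms c_i = x_i·y_{i+1} − x_{i+1}·y_i:
  10, 50, 1, 7, 21  ⇒  2A = 89, A = 44.5.
Then Σ (y_i + y_{i+1})·c_i = -136, so ȳ = -136 / (6·44.5) = -136/267.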